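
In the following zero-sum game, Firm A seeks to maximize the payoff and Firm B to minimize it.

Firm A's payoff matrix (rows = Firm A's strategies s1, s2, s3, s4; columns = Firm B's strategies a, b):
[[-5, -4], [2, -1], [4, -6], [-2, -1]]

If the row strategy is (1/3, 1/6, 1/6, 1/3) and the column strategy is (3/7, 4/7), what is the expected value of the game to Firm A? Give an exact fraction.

-46/21

Against (3/7, 4/7), each row's expected payoff is s1: -31/7; s2: 2/7; s3: -12/7; s4: -10/7.
Taking the (1/3, 1/6, 1/6, 1/3)-weighted average: (1/3)·(-31/7) + (1/6)·(2/7) + (1/6)·(-12/7) + (1/3)·(-10/7) = -46/21.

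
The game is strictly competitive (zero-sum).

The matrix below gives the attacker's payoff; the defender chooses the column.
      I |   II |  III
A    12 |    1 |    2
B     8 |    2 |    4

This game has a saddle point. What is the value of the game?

2

Row minima: 1, 2 → the attacker's maximin is 2.
Column maxima: 12, 2, 4 → the defender's minimax is 2.
They coincide at (B, II), so the value is 2.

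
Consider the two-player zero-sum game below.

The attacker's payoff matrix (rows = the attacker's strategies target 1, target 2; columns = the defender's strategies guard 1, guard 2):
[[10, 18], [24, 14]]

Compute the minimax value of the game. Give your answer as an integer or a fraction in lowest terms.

Row minima are 10 and 14, so the attacker's maximin is 14; column maxima are 24 and 18, so the defender's minimax is 18. These differ, so the equilibrium is in mixed strategies.
Let the attacker play target 1 with probability p. The defender is indifferent when 10p + 24(1−p) = 18p + 14(1−p), giving p = 5/9.
Let the defender play guard 1 with probability q. The attacker is indifferent when 10q + 18(1−q) = 24q + 14(1−q), giving q = 2/9.
The value is 10·(2/9) + (18)·(7/9) = 146/9.

146/9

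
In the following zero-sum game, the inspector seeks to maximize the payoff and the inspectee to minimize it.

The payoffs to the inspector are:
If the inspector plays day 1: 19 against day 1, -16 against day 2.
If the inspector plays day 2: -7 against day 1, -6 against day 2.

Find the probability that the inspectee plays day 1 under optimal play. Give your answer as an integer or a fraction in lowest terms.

5/18

Row minima are -16 and -7, so the inspector's maximin is -7; column maxima are 19 and -6, so the inspectee's minimax is -6. These differ, so the equilibrium is in mixed strategies.
Let the inspectee play day 1 with probability q. The inspector is indifferent when 19q − 16(1−q) = −7q − 6(1−q), giving q = 5/18.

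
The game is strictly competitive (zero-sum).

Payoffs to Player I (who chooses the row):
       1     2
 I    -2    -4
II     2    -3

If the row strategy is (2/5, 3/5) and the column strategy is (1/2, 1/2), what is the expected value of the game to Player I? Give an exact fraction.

Against (1/2, 1/2), each row's expected payoff is I: -3; II: -1/2.
Taking the (2/5, 3/5)-weighted average: (2/5)·(-3) + (3/5)·(-1/2) = -3/2.

-3/2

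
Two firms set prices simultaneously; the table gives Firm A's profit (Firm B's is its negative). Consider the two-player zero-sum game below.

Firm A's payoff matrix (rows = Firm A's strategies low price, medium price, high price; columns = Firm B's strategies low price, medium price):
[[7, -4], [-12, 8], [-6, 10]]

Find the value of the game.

Row medium price is strictly dominated by row high price, so Firm A never plays it.
The remaining 2×2 game on (low price, high price) × (low price, medium price) has no saddle point. Let Firm A play low price with probability p; indifference gives 7p − 6(1−p) = −4p + 10(1−p), so p = 16/27.
Similarly Firm B's optimal q on low price is 14/27, and the value is 7·(14/27) + (-4)·(13/27) = 46/27.

46/27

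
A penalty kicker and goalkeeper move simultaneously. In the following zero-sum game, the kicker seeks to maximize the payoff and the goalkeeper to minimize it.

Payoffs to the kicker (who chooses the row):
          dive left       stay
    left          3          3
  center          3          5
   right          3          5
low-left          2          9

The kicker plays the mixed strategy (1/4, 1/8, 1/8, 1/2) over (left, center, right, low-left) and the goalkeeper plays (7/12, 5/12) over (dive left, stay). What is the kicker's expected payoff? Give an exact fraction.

Against (7/12, 5/12), each row's expected payoff is left: 3; center: 23/6; right: 23/6; low-left: 59/12.
Taking the (1/4, 1/8, 1/8, 1/2)-weighted average: (1/4)·(3) + (1/8)·(23/6) + (1/8)·(23/6) + (1/2)·(59/12) = 25/6.

25/6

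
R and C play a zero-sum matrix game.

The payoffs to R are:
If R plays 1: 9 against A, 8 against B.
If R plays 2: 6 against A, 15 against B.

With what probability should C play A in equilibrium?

Row minima are 8 and 6, so R's maximin is 8; column maxima are 9 and 15, so C's minimax is 9. These differ, so the equilibrium is in mixed strategies.
Let C play A with probability q. R is indifferent when 9q + 8(1−q) = 6q + 15(1−q), giving q = 7/10.

7/10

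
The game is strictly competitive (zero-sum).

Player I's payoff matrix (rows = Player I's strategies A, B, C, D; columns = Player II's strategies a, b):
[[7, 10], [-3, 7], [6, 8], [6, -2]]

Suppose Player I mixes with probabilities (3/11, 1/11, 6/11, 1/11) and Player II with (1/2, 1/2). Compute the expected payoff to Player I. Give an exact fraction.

Against (1/2, 1/2), each row's expected payoff is A: 17/2; B: 2; C: 7; D: 2.
Taking the (3/11, 1/11, 6/11, 1/11)-weighted average: (3/11)·(17/2) + (1/11)·(2) + (6/11)·(7) + (1/11)·(2) = 13/2.

13/2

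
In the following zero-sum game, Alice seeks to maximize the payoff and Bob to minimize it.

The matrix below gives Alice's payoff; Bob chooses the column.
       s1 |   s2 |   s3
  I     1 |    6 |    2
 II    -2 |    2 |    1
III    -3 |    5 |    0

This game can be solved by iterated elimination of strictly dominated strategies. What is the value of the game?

Column s3 is strictly dominated by s1 for Bob (1<2, -2<1, -3<0); eliminate s3.
Row III is strictly dominated by row I (1>-3, 6>5); eliminate III.
Row II is strictly dominated by row I (1>-2, 6>2); eliminate II.
Column s2 is strictly dominated by s1 for Bob (1<6); eliminate s2.
Only (I, s1) remains, with payoff 1.

1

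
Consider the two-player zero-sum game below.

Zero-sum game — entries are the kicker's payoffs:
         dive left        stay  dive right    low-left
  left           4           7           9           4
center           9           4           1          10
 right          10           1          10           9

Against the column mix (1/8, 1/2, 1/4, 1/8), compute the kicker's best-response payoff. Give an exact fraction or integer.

27/4

left: (4)·(1/8) + (7)·(1/2) + (9)·(1/4) + (4)·(1/8) = 27/4.
center: (9)·(1/8) + (4)·(1/2) + (1)·(1/4) + (10)·(1/8) = 37/8.
right: (10)·(1/8) + (1)·(1/2) + (10)·(1/4) + (9)·(1/8) = 43/8.
The best pure response is left with expected payoff 27/4.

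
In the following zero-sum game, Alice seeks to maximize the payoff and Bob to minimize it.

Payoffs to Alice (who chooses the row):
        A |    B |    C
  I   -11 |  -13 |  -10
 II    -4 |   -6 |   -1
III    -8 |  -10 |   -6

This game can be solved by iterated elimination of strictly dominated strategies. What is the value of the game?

-6

Row III is strictly dominated by row II (-4>-8, -6>-10, -1>-6); eliminate III.
Column A is strictly dominated by B for Bob (-13<-11, -6<-4); eliminate A.
Row I is strictly dominated by row II (-6>-13, -1>-10); eliminate I.
Column C is strictly dominated by B for Bob (-6<-1); eliminate C.
Only (II, B) remains, with payoff -6.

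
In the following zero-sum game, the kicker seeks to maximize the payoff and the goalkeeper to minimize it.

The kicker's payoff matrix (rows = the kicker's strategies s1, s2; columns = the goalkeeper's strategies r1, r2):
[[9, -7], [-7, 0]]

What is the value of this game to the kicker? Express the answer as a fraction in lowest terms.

Row minima are -7 and -7, so the kicker's maximin is -7; column maxima are 9 and 0, so the goalkeeper's minimax is 0. These differ, so the equilibrium is in mixed strategies.
Let the kicker play s1 with probability p. The goalkeeper is indifferent when 9p − 7(1−p) = −7p, giving p = 7/23.
Let the goalkeeper play r1 with probability q. The kicker is indifferent when 9q − 7(1−q) = −7q, giving q = 7/23.
The value is 9·(7/23) + (-7)·(16/23) = -49/23.

-49/23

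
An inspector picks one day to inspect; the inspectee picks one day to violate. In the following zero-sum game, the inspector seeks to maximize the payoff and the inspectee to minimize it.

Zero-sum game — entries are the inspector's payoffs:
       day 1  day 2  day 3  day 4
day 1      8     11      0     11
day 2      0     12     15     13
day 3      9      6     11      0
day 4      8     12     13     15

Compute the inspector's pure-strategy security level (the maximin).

The worst-case payoff for each row is day 1: 0, day 2: 0, day 3: 0, day 4: 8.
The best of these is 8.

8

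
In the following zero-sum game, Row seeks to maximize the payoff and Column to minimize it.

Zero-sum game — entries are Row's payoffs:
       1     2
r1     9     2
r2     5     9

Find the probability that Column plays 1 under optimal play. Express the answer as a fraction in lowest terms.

Row minima are 2 and 5, so Row's maximin is 5; column maxima are 9 and 9, so Column's minimax is 9. These differ, so the equilibrium is in mixed strategies.
Let Column play 1 with probability q. Row is indifferent when 9q + 2(1−q) = 5q + 9(1−q), giving q = 7/11.

7/11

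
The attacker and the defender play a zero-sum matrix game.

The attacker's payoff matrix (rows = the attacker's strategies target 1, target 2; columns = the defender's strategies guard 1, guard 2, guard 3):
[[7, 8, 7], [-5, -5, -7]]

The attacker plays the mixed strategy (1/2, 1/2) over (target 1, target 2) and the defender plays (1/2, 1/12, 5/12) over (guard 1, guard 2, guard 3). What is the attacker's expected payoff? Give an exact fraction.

5/8

Against (1/2, 1/12, 5/12), each row's expected payoff is target 1: 85/12; target 2: -35/6.
Taking the (1/2, 1/2)-weighted average: (1/2)·(85/12) + (1/2)·(-35/6) = 5/8.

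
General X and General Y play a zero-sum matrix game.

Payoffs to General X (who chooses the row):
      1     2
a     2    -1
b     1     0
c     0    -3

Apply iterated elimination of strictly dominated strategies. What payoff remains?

Row c is strictly dominated by row a (2>0, -1>-3); eliminate c.
Column 1 is strictly dominated by 2 for General Y (-1<2, 0<1); eliminate 1.
Row a is strictly dominated by row b (0>-1); eliminate a.
Only (b, 2) remains, with payoff 0.

0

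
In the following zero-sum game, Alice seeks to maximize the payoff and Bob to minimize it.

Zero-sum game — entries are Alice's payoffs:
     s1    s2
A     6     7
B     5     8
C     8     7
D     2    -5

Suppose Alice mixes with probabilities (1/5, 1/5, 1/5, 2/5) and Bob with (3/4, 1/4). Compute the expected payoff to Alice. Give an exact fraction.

81/20

Against (3/4, 1/4), each row's expected payoff is A: 25/4; B: 23/4; C: 31/4; D: 1/4.
Taking the (1/5, 1/5, 1/5, 2/5)-weighted average: (1/5)·(25/4) + (1/5)·(23/4) + (1/5)·(31/4) + (2/5)·(1/4) = 81/20.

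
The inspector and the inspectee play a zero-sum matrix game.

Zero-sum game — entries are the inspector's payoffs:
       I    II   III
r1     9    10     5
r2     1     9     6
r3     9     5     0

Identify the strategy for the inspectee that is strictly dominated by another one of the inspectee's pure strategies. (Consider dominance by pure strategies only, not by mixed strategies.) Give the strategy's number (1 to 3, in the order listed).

2

The inspectee prefers columns that give the inspector less. Compare II with III: 5 < 10, 6 < 9, 0 < 5.
So III strictly dominates II for the inspectee; II is strictly dominated.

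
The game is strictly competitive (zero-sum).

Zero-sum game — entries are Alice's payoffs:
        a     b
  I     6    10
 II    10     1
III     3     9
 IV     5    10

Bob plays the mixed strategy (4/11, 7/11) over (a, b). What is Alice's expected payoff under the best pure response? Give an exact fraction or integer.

I: (6)·(4/11) + (10)·(7/11) = 94/11.
II: (10)·(4/11) + (1)·(7/11) = 47/11.
III: (3)·(4/11) + (9)·(7/11) = 75/11.
IV: (5)·(4/11) + (10)·(7/11) = 90/11.
The best pure response is I with expected payoff 94/11.

94/11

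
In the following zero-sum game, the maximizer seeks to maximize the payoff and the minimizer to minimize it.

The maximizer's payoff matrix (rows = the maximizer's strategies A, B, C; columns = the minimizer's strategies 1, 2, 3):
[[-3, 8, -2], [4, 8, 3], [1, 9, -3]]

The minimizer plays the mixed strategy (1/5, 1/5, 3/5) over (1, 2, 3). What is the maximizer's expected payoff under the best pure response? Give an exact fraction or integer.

21/5

A: (-3)·(1/5) + (8)·(1/5) + (-2)·(3/5) = -1/5.
B: (4)·(1/5) + (8)·(1/5) + (3)·(3/5) = 21/5.
C: (1)·(1/5) + (9)·(1/5) + (-3)·(3/5) = 1/5.
The best pure response is B with expected payoff 21/5.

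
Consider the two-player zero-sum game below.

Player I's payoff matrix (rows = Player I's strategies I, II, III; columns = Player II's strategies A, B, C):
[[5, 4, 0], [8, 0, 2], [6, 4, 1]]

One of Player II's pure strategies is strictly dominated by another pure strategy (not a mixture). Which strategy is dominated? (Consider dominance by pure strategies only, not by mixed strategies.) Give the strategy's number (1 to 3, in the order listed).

Player II prefers columns that give Player I less. Compare A with B: 4 < 5, 0 < 8, 4 < 6.
So B strictly dominates A for Player II; A is strictly dominated.

1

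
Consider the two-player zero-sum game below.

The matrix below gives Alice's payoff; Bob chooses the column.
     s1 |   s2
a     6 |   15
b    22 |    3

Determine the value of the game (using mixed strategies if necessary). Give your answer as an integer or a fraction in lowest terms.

Row minima are 6 and 3, so Alice's maximin is 6; column maxima are 22 and 15, so Bob's minimax is 15. These differ, so the equilibrium is in mixed strategies.
Let Alice play a with probability p. Bob is indifferent when 6p + 22(1−p) = 15p + 3(1−p), giving p = 19/28.
Let Bob play s1 with probability q. Alice is indifferent when 6q + 15(1−q) = 22q + 3(1−q), giving q = 3/7.
The value is 6·(3/7) + (15)·(4/7) = 78/7.

78/7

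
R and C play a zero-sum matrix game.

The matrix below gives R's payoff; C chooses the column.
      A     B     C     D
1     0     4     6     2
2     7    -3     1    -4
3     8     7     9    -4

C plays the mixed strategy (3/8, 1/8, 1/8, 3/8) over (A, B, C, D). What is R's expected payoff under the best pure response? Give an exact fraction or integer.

1: (0)·(3/8) + (4)·(1/8) + (6)·(1/8) + (2)·(3/8) = 2.
2: (7)·(3/8) + (-3)·(1/8) + (1)·(1/8) + (-4)·(3/8) = 7/8.
3: (8)·(3/8) + (7)·(1/8) + (9)·(1/8) + (-4)·(3/8) = 7/2.
The best pure response is 3 with expected payoff 7/2.

7/2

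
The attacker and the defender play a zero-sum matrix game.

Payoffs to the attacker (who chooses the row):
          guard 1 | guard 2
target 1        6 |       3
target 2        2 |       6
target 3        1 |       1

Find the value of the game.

30/7

Row target 3 is strictly dominated by row target 2, so the attacker never plays it.
The remaining 2×2 game on (target 1, target 2) × (guard 1, guard 2) has no saddle point. Let the attacker play target 1 with probability p; indifference gives 6p + 2(1−p) = 3p + 6(1−p), so p = 4/7.
Similarly the defender's optimal q on guard 1 is 3/7, and the value is 6·(3/7) + (3)·(4/7) = 30/7.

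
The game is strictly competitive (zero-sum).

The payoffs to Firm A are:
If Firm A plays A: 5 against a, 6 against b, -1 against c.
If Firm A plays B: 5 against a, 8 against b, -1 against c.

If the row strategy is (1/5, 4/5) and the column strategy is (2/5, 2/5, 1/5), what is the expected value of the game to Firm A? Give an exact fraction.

121/25

Against (2/5, 2/5, 1/5), each row's expected payoff is A: 21/5; B: 5.
Taking the (1/5, 4/5)-weighted average: (1/5)·(21/5) + (4/5)·(5) = 121/25.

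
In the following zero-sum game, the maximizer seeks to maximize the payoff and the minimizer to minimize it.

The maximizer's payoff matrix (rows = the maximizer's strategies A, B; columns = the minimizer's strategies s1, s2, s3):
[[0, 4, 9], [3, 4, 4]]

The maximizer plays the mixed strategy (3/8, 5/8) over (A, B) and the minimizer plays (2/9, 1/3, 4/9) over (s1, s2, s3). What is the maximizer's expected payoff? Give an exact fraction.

Against (2/9, 1/3, 4/9), each row's expected payoff is A: 16/3; B: 34/9.
Taking the (3/8, 5/8)-weighted average: (3/8)·(16/3) + (5/8)·(34/9) = 157/36.

157/36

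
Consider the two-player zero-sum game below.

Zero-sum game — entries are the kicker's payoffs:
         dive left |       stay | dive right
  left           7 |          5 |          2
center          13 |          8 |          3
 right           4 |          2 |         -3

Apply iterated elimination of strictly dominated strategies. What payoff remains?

3

Column dive left is strictly dominated by stay for the goalkeeper (5<7, 8<13, 2<4); eliminate dive left.
Column stay is strictly dominated by dive right for the goalkeeper (2<5, 3<8, -3<2); eliminate stay.
Row left is strictly dominated by row center (3>2); eliminate left.
Row right is strictly dominated by row center (3>-3); eliminate right.
Only (center, dive right) remains, with payoff 3.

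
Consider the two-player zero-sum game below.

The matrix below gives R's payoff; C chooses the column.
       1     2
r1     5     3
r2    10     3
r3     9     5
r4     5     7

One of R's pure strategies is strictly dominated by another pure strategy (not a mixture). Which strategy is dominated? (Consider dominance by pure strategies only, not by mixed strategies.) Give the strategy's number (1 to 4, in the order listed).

Compare r1 with r3: 9 > 5, 5 > 3.
So r3 strictly dominates r1 for R; r1 is strictly dominated.

1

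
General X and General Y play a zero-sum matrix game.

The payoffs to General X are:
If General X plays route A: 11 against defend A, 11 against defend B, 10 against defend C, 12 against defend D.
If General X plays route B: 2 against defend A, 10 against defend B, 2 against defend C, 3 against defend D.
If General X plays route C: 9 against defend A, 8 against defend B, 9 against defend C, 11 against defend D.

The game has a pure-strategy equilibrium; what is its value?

Row minima: 10, 2, 8 → General X's maximin is 10.
Column maxima: 11, 11, 10, 12 → General Y's minimax is 10.
They coincide at (route A, defend C), so the value is 10.

10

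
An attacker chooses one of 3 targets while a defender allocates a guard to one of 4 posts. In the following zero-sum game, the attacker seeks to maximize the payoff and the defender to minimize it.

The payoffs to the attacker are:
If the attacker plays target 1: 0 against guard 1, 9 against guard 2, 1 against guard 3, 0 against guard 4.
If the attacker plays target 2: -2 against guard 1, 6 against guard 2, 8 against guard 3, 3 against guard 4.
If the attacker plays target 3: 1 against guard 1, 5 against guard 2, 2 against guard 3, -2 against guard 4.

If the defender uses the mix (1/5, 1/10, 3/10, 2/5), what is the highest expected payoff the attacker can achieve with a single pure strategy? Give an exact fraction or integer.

19/5

target 1: (0)·(1/5) + (9)·(1/10) + (1)·(3/10) + (0)·(2/5) = 6/5.
target 2: (-2)·(1/5) + (6)·(1/10) + (8)·(3/10) + (3)·(2/5) = 19/5.
target 3: (1)·(1/5) + (5)·(1/10) + (2)·(3/10) + (-2)·(2/5) = 1/2.
The best pure response is target 2 with expected payoff 19/5.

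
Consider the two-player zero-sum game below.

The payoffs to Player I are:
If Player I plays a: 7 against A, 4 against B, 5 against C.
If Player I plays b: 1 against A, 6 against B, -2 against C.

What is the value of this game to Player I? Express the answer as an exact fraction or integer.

Column A is strictly dominated by C for Player II (it gives Player I more in every row).
The remaining 2×2 game on (a, b) × (B, C) has no saddle point. Let Player I play a with probability p; indifference gives 4p + 6(1−p) = 5p − 2(1−p), so p = 8/9.
Similarly Player II's optimal q on B is 7/9, and the value is 4·(7/9) + (5)·(2/9) = 38/9.

38/9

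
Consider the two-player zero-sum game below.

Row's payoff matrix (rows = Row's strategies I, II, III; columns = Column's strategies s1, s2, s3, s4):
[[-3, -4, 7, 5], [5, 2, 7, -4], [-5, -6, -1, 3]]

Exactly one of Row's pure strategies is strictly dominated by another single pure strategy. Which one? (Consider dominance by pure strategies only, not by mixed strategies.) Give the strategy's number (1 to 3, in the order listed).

Compare III with I: -3 > -5, -4 > -6, 7 > -1, 5 > 3.
So I strictly dominates III for Row; III is strictly dominated.

3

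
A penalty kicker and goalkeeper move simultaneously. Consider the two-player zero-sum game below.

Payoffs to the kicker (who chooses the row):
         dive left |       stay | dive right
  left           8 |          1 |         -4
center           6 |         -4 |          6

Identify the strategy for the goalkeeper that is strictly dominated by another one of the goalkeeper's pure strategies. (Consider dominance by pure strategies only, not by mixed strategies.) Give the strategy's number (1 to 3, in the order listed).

The goalkeeper prefers columns that give the kicker less. Compare dive left with stay: 1 < 8, -4 < 6.
So stay strictly dominates dive left for the goalkeeper; dive left is strictly dominated.

1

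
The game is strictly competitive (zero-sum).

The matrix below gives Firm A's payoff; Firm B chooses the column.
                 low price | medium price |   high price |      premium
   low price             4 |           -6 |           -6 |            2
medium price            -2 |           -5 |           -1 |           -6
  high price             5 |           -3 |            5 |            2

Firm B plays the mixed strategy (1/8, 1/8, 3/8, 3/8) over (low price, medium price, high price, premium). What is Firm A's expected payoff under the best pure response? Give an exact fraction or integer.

23/8

low price: (4)·(1/8) + (-6)·(1/8) + (-6)·(3/8) + (2)·(3/8) = -7/4.
medium price: (-2)·(1/8) + (-5)·(1/8) + (-1)·(3/8) + (-6)·(3/8) = -7/2.
high price: (5)·(1/8) + (-3)·(1/8) + (5)·(3/8) + (2)·(3/8) = 23/8.
The best pure response is high price with expected payoff 23/8.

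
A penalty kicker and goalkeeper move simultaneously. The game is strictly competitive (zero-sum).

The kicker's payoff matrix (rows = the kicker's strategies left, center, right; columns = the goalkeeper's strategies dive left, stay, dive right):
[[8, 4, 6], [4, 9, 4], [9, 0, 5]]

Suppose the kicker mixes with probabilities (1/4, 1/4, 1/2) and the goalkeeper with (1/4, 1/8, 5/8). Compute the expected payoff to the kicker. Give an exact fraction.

Against (1/4, 1/8, 5/8), each row's expected payoff is left: 25/4; center: 37/8; right: 43/8.
Taking the (1/4, 1/4, 1/2)-weighted average: (1/4)·(25/4) + (1/4)·(37/8) + (1/2)·(43/8) = 173/32.

173/32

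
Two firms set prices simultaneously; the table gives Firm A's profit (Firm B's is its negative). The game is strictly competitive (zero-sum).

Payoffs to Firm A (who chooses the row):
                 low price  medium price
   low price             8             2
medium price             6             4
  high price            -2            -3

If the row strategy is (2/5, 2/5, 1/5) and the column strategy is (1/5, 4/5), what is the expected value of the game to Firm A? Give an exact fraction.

62/25

Against (1/5, 4/5), each row's expected payoff is low price: 16/5; medium price: 22/5; high price: -14/5.
Taking the (2/5, 2/5, 1/5)-weighted average: (2/5)·(16/5) + (2/5)·(22/5) + (1/5)·(-14/5) = 62/25.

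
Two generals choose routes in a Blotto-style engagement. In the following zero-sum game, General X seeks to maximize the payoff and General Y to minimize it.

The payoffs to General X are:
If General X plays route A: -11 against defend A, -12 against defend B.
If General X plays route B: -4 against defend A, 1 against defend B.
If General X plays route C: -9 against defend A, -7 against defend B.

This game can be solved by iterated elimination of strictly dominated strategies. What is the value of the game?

Row route C is strictly dominated by row route B (-4>-9, 1>-7); eliminate route C.
Row route A is strictly dominated by row route B (-4>-11, 1>-12); eliminate route A.
Column defend B is strictly dominated by defend A for General Y (-4<1); eliminate defend B.
Only (route B, defend A) remains, with payoff -4.

-4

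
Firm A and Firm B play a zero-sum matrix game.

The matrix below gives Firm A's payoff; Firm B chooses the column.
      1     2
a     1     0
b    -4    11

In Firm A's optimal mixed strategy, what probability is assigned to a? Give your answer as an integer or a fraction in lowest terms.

Row minima are 0 and -4, so Firm A's maximin is 0; column maxima are 1 and 11, so Firm B's minimax is 1. These differ, so the equilibrium is in mixed strategies.
Let Firm A play a with probability p. Firm B is indifferent when p − 4(1−p) = 11(1−p), giving p = 15/16.

15/16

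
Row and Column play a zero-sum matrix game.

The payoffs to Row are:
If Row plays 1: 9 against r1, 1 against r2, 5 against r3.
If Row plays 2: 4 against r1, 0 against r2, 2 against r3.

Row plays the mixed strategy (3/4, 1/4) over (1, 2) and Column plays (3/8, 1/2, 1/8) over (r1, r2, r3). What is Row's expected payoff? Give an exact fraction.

Against (3/8, 1/2, 1/8), each row's expected payoff is 1: 9/2; 2: 7/4.
Taking the (3/4, 1/4)-weighted average: (3/4)·(9/2) + (1/4)·(7/4) = 61/16.

61/16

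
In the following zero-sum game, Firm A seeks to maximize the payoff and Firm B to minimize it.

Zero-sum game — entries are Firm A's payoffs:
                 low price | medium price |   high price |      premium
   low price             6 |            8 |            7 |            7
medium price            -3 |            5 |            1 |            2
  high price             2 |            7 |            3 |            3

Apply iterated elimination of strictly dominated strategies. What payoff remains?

Row medium price is strictly dominated by row low price (6>-3, 8>5, 7>1, 7>2); eliminate medium price.
Row high price is strictly dominated by row low price (6>2, 8>7, 7>3, 7>3); eliminate high price.
Column high price is strictly dominated by low price for Firm B (6<7); eliminate high price.
Column medium price is strictly dominated by low price for Firm B (6<8); eliminate medium price.
Column premium is strictly dominated by low price for Firm B (6<7); eliminate premium.
Only (low price, low price) remains, with payoff 6.

6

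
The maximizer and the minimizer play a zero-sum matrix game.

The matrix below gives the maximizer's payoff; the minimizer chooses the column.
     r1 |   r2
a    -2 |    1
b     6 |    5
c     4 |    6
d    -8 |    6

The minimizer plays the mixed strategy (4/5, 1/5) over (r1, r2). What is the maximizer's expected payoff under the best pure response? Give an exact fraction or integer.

29/5

a: (-2)·(4/5) + (1)·(1/5) = -7/5.
b: (6)·(4/5) + (5)·(1/5) = 29/5.
c: (4)·(4/5) + (6)·(1/5) = 22/5.
d: (-8)·(4/5) + (6)·(1/5) = -26/5.
The best pure response is b with expected payoff 29/5.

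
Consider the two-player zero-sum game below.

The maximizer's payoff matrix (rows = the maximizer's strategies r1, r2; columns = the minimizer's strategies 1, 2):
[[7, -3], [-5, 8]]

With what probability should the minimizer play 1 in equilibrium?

Row minima are -3 and -5, so the maximizer's maximin is -3; column maxima are 7 and 8, so the minimizer's minimax is 7. These differ, so the equilibrium is in mixed strategies.
Let the minimizer play 1 with probability q. The maximizer is indifferent when 7q − 3(1−q) = −5q + 8(1−q), giving q = 11/23.

11/23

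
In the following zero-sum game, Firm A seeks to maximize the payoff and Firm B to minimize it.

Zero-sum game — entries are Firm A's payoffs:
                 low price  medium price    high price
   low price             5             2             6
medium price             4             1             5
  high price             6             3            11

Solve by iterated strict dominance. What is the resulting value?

Column low price is strictly dominated by medium price for Firm B (2<5, 1<4, 3<6); eliminate low price.
Column high price is strictly dominated by medium price for Firm B (2<6, 1<5, 3<11); eliminate high price.
Row medium price is strictly dominated by row low price (2>1); eliminate medium price.
Row low price is strictly dominated by row high price (3>2); eliminate low price.
Only (high price, medium price) remains, with payoff 3.

3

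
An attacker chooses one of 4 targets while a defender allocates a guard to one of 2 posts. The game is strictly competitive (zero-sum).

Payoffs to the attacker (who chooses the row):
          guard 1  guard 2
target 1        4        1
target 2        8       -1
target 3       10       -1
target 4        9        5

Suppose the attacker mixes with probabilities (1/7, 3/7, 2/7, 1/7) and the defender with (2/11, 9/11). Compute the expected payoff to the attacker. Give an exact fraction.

123/77

Against (2/11, 9/11), each row's expected payoff is target 1: 17/11; target 2: 7/11; target 3: 1; target 4: 63/11.
Taking the (1/7, 3/7, 2/7, 1/7)-weighted average: (1/7)·(17/11) + (3/7)·(7/11) + (2/7)·(1) + (1/7)·(63/11) = 123/77.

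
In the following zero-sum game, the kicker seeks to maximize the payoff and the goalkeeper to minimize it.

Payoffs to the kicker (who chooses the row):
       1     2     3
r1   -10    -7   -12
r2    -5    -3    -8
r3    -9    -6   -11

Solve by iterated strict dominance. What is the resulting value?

Row r3 is strictly dominated by row r2 (-5>-9, -3>-6, -8>-11); eliminate r3.
Column 1 is strictly dominated by 3 for the goalkeeper (-12<-10, -8<-5); eliminate 1.
Column 2 is strictly dominated by 3 for the goalkeeper (-12<-7, -8<-3); eliminate 2.
Row r1 is strictly dominated by row r2 (-8>-12); eliminate r1.
Only (r2, 3) remains, with payoff -8.

-8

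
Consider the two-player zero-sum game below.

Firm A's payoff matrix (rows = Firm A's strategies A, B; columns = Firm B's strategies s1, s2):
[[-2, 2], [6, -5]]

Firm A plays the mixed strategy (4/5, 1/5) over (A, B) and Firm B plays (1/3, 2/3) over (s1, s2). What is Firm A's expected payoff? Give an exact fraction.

Against (1/3, 2/3), each row's expected payoff is A: 2/3; B: -4/3.
Taking the (4/5, 1/5)-weighted average: (4/5)·(2/3) + (1/5)·(-4/3) = 4/15.

4/15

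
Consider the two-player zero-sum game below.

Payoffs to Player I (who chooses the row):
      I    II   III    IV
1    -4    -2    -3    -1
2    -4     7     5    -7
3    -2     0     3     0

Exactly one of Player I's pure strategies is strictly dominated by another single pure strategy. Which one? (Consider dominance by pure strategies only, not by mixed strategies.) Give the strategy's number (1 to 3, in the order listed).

1

Compare 1 with 3: -2 > -4, 0 > -2, 3 > -3, 0 > -1.
So 3 strictly dominates 1 for Player I; 1 is strictly dominated.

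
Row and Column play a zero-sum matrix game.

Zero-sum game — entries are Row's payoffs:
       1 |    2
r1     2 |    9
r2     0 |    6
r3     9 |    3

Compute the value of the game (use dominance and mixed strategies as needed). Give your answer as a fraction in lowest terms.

75/13

Row r2 is strictly dominated by row r1, so Row never plays it.
The remaining 2×2 game on (r1, r3) × (1, 2) has no saddle point. Let Row play r1 with probability p; indifference gives 2p + 9(1−p) = 9p + 3(1−p), so p = 6/13.
Similarly Column's optimal q on 1 is 6/13, and the value is 2·(6/13) + (9)·(7/13) = 75/13.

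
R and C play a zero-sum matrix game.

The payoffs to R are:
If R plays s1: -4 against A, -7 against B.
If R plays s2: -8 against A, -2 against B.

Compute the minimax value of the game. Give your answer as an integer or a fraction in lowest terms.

Row minima are -7 and -8, so R's maximin is -7; column maxima are -4 and -2, so C's minimax is -4. These differ, so the equilibrium is in mixed strategies.
Let R play s1 with probability p. C is indifferent when −4p − 8(1−p) = −7p − 2(1−p), giving p = 2/3.
Let C play A with probability q. R is indifferent when −4q − 7(1−q) = −8q − 2(1−q), giving q = 5/9.
The value is -4·(5/9) + (-7)·(4/9) = -16/3.

-16/3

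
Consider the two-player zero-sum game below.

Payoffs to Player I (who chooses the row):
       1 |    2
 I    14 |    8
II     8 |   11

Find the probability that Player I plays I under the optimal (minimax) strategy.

1/3

Row minima are 8 and 8, so Player I's maximin is 8; column maxima are 14 and 11, so Player II's minimax is 11. These differ, so the equilibrium is in mixed strategies.
Let Player I play I with probability p. Player II is indifferent when 14p + 8(1−p) = 8p + 11(1−p), giving p = 1/3.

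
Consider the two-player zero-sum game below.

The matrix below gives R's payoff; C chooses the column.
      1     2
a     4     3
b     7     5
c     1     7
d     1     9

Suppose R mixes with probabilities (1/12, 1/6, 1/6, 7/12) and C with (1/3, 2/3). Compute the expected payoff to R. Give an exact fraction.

Against (1/3, 2/3), each row's expected payoff is a: 10/3; b: 17/3; c: 5; d: 19/3.
Taking the (1/12, 1/6, 1/6, 7/12)-weighted average: (1/12)·(10/3) + (1/6)·(17/3) + (1/6)·(5) + (7/12)·(19/3) = 23/4.

23/4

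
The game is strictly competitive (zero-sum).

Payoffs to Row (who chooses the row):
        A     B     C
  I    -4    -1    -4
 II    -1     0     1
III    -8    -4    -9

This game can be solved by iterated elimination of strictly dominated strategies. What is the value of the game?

Row III is strictly dominated by row I (-4>-8, -1>-4, -4>-9); eliminate III.
Column B is strictly dominated by A for Column (-4<-1, -1<0); eliminate B.
Row I is strictly dominated by row II (-1>-4, 1>-4); eliminate I.
Column C is strictly dominated by A for Column (-1<1); eliminate C.
Only (II, A) remains, with payoff -1.

-1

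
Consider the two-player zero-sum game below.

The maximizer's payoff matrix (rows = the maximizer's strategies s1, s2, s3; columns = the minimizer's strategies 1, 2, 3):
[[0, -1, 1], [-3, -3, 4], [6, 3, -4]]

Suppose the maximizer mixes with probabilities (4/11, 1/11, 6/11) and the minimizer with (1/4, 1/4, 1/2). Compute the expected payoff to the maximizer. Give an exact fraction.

3/11

Against (1/4, 1/4, 1/2), each row's expected payoff is s1: 1/4; s2: 1/2; s3: 1/4.
Taking the (4/11, 1/11, 6/11)-weighted average: (4/11)·(1/4) + (1/11)·(1/2) + (6/11)·(1/4) = 3/11.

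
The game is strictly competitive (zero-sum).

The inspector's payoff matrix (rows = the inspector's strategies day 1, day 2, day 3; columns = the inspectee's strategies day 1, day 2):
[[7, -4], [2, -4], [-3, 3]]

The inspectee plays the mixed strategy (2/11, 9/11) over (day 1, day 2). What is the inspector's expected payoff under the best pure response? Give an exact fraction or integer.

day 1: (7)·(2/11) + (-4)·(9/11) = -2.
day 2: (2)·(2/11) + (-4)·(9/11) = -32/11.
day 3: (-3)·(2/11) + (3)·(9/11) = 21/11.
The best pure response is day 3 with expected payoff 21/11.

21/11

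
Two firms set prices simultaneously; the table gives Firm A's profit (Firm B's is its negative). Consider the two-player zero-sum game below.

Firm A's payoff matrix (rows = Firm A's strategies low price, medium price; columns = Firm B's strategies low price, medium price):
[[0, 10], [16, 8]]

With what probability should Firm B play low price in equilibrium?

Row minima are 0 and 8, so Firm A's maximin is 8; column maxima are 16 and 10, so Firm B's minimax is 10. These differ, so the equilibrium is in mixed strategies.
Let Firm B play low price with probability q. Firm A is indifferent when 10(1−q) = 16q + 8(1−q), giving q = 1/9.

1/9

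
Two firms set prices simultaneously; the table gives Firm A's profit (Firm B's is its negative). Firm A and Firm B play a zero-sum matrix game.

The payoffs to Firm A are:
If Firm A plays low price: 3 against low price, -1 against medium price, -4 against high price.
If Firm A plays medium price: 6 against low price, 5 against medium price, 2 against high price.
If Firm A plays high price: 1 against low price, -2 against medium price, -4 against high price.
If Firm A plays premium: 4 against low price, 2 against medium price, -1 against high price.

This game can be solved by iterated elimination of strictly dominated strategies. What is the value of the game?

2

Row premium is strictly dominated by row medium price (6>4, 5>2, 2>-1); eliminate premium.
Column low price is strictly dominated by medium price for Firm B (-1<3, 5<6, -2<1); eliminate low price.
Row high price is strictly dominated by row medium price (5>-2, 2>-4); eliminate high price.
Column medium price is strictly dominated by high price for Firm B (-4<-1, 2<5); eliminate medium price.
Row low price is strictly dominated by row medium price (2>-4); eliminate low price.
Only (medium price, high price) remains, with payoff 2.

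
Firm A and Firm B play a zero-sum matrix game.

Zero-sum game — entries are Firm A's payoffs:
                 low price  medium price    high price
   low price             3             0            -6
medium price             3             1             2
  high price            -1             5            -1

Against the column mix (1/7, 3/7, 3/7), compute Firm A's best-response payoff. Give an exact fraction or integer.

low price: (3)·(1/7) + (0)·(3/7) + (-6)·(3/7) = -15/7.
medium price: (3)·(1/7) + (1)·(3/7) + (2)·(3/7) = 12/7.
high price: (-1)·(1/7) + (5)·(3/7) + (-1)·(3/7) = 11/7.
The best pure response is medium price with expected payoff 12/7.

12/7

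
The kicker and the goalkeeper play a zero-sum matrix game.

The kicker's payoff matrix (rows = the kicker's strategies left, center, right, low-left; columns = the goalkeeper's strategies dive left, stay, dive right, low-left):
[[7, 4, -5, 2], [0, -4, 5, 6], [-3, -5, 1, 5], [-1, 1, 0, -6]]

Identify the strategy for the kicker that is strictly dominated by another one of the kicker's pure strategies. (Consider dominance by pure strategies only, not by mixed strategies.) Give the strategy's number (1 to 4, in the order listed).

3

Compare right with center: 0 > -3, -4 > -5, 5 > 1, 6 > 5.
So center strictly dominates right for the kicker; right is strictly dominated.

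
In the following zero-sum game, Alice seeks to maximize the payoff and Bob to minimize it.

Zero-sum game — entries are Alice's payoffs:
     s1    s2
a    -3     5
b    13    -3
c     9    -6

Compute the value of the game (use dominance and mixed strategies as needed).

Row c is strictly dominated by row b, so Alice never plays it.
The remaining 2×2 game on (a, b) × (s1, s2) has no saddle point. Let Alice play a with probability p; indifference gives −3p + 13(1−p) = 5p − 3(1−p), so p = 2/3.
Similarly Bob's optimal q on s1 is 1/3, and the value is -3·(1/3) + (5)·(2/3) = 7/3.

7/3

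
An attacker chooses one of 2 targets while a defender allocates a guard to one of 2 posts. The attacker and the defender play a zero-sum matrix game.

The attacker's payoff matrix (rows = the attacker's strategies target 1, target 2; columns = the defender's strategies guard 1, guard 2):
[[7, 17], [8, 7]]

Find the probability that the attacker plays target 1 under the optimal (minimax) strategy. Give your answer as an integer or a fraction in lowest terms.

Row minima are 7 and 7, so the attacker's maximin is 7; column maxima are 8 and 17, so the defender's minimax is 8. These differ, so the equilibrium is in mixed strategies.
Let the attacker play target 1 with probability p. The defender is indifferent when 7p + 8(1−p) = 17p + 7(1−p), giving p = 1/11.

1/11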